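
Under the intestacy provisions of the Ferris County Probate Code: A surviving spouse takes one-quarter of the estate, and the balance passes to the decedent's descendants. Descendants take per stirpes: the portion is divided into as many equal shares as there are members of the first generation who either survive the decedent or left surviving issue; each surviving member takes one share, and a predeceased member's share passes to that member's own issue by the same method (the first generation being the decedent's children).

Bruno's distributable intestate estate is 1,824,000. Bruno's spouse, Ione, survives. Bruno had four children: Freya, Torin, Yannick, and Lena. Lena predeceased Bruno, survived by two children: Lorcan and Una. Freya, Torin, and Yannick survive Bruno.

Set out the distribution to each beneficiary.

Ione takes one-quarter of 1,824,000 = 456,000. The remaining 1,368,000 passes to the descendants.
The descendants' portion (1,368,000) is divided into 4 shares of 342,000: Freya, Torin, and Yannick each take 342,000; Lena's 342,000 share passes to Lena's issue.
Lena's share (342,000) is divided into 2 shares of 171,000: Lorcan and Una each take 171,000.

Ione: 456,000; Freya: 342,000; Torin: 342,000; Yannick: 342,000; Lorcan: 171,000; Una: 171,000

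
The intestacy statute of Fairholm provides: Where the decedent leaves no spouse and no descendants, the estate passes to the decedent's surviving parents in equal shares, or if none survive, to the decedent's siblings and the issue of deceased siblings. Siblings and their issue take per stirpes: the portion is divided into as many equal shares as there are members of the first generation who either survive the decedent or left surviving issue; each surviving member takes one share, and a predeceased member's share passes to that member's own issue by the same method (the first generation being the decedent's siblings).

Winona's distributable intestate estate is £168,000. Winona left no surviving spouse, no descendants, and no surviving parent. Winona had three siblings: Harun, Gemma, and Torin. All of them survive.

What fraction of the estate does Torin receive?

The entire £168,000 passes to the siblings and their issue.
That amount (£168,000) is divided into 3 shares of £56,000: Harun, Gemma, and Torin each take £56,000.

Torin receives 1/3 of the estate.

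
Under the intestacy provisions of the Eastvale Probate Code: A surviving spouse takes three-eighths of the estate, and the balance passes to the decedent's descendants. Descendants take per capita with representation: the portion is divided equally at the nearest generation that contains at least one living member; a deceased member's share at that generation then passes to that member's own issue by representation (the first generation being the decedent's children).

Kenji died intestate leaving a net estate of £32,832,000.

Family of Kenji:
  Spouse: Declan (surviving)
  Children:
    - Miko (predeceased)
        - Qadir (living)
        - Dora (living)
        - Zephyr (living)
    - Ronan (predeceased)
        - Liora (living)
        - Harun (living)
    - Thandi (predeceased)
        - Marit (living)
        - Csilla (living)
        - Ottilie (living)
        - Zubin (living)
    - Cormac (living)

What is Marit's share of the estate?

Marit receives £1,282,500.

Declan takes three-eighths of £32,832,000 = £12,312,000. The remaining £20,520,000 passes to the descendants.
The descendants' portion (£20,520,000) is divided into 4 shares of £5,130,000: Cormac takes £5,130,000; Miko's £5,130,000 share passes to Miko's issue; Ronan's £5,130,000 share passes to Ronan's issue; Thandi's £5,130,000 share passes to Thandi's issue.
Miko's share (£5,130,000) is divided into 3 shares of £1,710,000: Qadir, Dora, and Zephyr each take £1,710,000.
Ronan's share (£5,130,000) is divided into 2 shares of £2,565,000: Liora and Harun each take £2,565,000.
Thandi's share (£5,130,000) is divided into 4 shares of £1,282,500: Marit, Csilla, Ottilie, and Zubin each take £1,282,500.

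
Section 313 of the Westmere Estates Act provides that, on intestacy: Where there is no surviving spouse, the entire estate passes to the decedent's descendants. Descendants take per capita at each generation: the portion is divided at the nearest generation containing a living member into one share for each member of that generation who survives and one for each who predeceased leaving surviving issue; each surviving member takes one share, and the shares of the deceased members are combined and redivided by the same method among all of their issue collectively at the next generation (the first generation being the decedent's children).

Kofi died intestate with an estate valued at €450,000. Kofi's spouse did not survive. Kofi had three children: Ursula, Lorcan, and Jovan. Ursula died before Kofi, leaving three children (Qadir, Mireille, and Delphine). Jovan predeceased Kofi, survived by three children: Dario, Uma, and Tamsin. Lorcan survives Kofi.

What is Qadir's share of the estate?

The entire €450,000 passes to the descendants.
That amount (€450,000) is divided at the children's generation into 3 shares of €150,000. Lorcan takes €150,000. The 2 shares of the deceased (Ursula and Jovan) are combined into a pool of €300,000.
That pool (€300,000) is divided at the grandchildren's generation equally among Qadir, Mireille, Delphine, Dario, Uma, and Tamsin: €50,000 each.

Qadir receives €50,000.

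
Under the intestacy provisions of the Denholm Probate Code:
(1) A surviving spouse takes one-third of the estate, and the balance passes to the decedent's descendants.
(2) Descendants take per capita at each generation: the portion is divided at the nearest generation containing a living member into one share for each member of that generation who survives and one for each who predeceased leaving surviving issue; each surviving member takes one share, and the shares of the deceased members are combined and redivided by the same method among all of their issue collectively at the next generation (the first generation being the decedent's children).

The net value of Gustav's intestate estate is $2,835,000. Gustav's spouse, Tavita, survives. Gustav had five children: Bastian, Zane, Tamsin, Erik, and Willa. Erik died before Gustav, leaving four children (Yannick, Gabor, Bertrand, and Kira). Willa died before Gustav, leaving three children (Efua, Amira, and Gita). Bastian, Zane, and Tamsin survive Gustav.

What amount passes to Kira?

Kira receives $108,000.

Tavita takes one-third of $2,835,000 = $945,000. The remaining $1,890,000 passes to the descendants.
The descendants' portion ($1,890,000) is divided at the children's generation into 5 shares of $378,000. Bastian, Zane, and Tamsin each take $378,000. The 2 shares of the deceased (Erik and Willa) are combined into a pool of $756,000.
That pool ($756,000) is divided at the grandchildren's generation equally among Yannick, Gabor, Bertrand, Kira, Efua, Amira, and Gita: $108,000 each.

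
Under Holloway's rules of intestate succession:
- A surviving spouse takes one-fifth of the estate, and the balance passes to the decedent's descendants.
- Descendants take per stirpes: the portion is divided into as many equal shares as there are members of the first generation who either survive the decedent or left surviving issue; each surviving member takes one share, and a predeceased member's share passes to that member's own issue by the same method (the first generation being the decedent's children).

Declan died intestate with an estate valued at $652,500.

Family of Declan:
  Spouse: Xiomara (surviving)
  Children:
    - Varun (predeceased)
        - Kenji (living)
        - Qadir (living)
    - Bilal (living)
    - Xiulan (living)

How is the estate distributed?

Xiomara: $130,500; Kenji: $87,000; Qadir: $87,000; Bilal: $174,000; Xiulan: $174,000

Xiomara takes one-fifth of $652,500 = $130,500. The remaining $522,000 passes to the descendants.
The descendants' portion ($522,000) is divided into 3 shares of $174,000: Bilal and Xiulan each take $174,000; Varun's $174,000 share passes to Varun's issue.
Varun's share ($174,000) is divided into 2 shares of $87,000: Kenji and Qadir each take $87,000.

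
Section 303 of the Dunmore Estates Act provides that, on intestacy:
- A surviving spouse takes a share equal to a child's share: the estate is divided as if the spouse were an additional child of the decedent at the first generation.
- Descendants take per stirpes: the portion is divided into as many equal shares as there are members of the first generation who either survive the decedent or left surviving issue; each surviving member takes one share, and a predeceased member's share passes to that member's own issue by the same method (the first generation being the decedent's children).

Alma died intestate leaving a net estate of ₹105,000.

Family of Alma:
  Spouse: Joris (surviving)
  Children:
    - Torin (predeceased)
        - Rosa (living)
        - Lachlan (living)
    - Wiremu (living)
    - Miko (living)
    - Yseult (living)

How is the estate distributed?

Joris: ₹21,000; Rosa: ₹10,500; Lachlan: ₹10,500; Wiremu: ₹21,000; Miko: ₹21,000; Yseult: ₹21,000

The spouse counts as an additional share at the children's level, so there are 5 primary shares of ₹21,000. Joris takes one such share (₹21,000).
The children's combined portion (₹84,000) is divided into 4 shares of ₹21,000: Wiremu, Miko, and Yseult each take ₹21,000; Torin's ₹21,000 share passes to Torin's issue.
Torin's share (₹21,000) is divided into 2 shares of ₹10,500: Rosa and Lachlan each take ₹10,500.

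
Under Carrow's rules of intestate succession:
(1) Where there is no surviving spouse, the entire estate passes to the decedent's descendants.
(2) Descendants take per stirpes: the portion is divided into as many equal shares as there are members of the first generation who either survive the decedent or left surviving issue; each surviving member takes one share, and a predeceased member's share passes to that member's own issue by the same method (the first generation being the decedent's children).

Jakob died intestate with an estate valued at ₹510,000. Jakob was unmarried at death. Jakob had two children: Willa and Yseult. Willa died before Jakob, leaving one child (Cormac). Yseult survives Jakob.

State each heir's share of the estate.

Cormac: ₹255,000; Yseult: ₹255,000

The entire ₹510,000 passes to the descendants.
That amount (₹510,000) is divided into 2 shares of ₹255,000: Yseult takes ₹255,000; Willa's ₹255,000 share passes to Willa's issue.
Willa's share (₹255,000) passes entirely to Cormac.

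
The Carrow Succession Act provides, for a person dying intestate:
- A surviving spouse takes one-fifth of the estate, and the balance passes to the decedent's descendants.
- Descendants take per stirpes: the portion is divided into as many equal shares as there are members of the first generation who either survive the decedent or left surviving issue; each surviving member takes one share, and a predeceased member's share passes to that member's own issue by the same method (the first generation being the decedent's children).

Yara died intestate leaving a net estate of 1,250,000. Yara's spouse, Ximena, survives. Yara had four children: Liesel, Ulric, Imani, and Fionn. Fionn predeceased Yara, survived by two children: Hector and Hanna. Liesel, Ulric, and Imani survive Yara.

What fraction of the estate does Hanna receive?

Hanna receives 1/10 of the estate.

Ximena takes one-fifth of 1,250,000 = 250,000. The remaining 1,000,000 passes to the descendants.
The descendants' portion (1,000,000) is divided into 4 shares of 250,000: Liesel, Ulric, and Imani each take 250,000; Fionn's 250,000 share passes to Fionn's issue.
Fionn's share (250,000) is divided into 2 shares of 125,000: Hector and Hanna each take 125,000.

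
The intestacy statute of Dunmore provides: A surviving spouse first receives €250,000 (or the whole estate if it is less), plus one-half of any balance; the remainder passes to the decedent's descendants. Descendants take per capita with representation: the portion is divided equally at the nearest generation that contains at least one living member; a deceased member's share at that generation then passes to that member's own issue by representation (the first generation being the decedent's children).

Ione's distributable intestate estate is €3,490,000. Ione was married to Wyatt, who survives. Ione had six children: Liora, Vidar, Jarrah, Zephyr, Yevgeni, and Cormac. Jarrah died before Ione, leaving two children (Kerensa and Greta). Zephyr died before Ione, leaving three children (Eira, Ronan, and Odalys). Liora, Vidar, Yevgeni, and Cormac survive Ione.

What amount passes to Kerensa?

Kerensa receives €135,000.

Wyatt first takes €250,000, leaving a balance of €3,240,000. Wyatt then takes one-half of the balance (€1,620,000), for a total of €1,870,000. The remaining €1,620,000 passes to the descendants.
The descendants' portion (€1,620,000) is divided into 6 shares of €270,000: Liora, Vidar, Yevgeni, and Cormac each take €270,000; Jarrah's €270,000 share passes to Jarrah's issue; Zephyr's €270,000 share passes to Zephyr's issue.
Jarrah's share (€270,000) is divided into 2 shares of €135,000: Kerensa and Greta each take €135,000.
Zephyr's share (€270,000) is divided into 3 shares of €90,000: Eira, Ronan, and Odalys each take €90,000.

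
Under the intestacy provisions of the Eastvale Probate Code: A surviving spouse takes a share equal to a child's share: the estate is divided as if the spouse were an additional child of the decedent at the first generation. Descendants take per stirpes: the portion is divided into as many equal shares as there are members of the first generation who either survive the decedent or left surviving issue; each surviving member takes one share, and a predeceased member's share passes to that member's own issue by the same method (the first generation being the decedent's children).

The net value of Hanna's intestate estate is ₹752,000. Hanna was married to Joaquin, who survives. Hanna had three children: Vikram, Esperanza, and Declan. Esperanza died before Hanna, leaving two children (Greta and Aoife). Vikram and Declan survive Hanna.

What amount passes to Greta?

Greta receives ₹94,000.

The spouse counts as an additional share at the children's level, so there are 4 primary shares of ₹188,000. Joaquin takes one such share (₹188,000).
The children's combined portion (₹564,000) is divided into 3 shares of ₹188,000: Vikram and Declan each take ₹188,000; Esperanza's ₹188,000 share passes to Esperanza's issue.
Esperanza's share (₹188,000) is divided into 2 shares of ₹94,000: Greta and Aoife each take ₹94,000.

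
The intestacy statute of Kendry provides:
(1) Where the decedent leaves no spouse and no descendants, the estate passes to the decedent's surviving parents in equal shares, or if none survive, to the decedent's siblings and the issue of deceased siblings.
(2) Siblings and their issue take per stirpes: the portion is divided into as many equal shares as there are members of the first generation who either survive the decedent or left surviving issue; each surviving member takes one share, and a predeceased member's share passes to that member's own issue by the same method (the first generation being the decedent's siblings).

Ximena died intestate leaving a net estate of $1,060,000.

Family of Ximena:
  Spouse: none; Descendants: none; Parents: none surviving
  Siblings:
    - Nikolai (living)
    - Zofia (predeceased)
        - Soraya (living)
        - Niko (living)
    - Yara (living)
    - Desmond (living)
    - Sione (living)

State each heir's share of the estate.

The entire $1,060,000 passes to the siblings and their issue.
That amount ($1,060,000) is divided into 5 shares of $212,000: Nikolai, Yara, Desmond, and Sione each take $212,000; Zofia's $212,000 share passes to Zofia's issue.
Zofia's share ($212,000) is divided into 2 shares of $106,000: Soraya and Niko each take $106,000.

Nikolai: $212,000; Soraya: $106,000; Niko: $106,000; Yara: $212,000; Desmond: $212,000; Sione: $212,000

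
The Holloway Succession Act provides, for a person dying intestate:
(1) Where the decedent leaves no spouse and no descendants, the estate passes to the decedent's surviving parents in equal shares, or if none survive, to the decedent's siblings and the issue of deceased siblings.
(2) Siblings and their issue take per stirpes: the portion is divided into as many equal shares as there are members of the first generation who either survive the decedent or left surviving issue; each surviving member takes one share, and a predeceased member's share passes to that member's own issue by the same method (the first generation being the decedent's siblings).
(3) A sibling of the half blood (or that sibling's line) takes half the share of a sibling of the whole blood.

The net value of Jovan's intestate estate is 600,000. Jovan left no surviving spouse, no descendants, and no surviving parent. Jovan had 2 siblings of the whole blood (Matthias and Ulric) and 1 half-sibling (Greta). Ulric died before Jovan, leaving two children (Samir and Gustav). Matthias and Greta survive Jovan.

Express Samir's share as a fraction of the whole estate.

Samir receives 1/5 of the estate.

The entire 600,000 passes to the siblings and their issue.
Counting each half-blood sibling's line as half a unit, there are 5/2 units in 600,000, so one unit is 240,000. Whole-blood lines (Matthias and Ulric) take 240,000 each; half-blood lines (Greta) take 120,000 each.
Ulric's share (240,000) is divided into 2 shares of 120,000: Samir and Gustav each take 120,000.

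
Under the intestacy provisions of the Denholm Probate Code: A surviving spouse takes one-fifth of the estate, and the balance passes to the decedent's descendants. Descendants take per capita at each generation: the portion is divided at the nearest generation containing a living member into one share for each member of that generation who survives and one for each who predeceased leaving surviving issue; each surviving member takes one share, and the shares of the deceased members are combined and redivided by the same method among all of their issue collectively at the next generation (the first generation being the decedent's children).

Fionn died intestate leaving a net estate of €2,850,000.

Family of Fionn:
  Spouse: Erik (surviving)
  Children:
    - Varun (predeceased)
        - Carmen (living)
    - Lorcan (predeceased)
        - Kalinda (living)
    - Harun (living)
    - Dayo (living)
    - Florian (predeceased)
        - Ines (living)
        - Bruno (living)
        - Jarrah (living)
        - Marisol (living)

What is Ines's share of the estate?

Erik takes one-fifth of €2,850,000 = €570,000. The remaining €2,280,000 passes to the descendants.
The descendants' portion (€2,280,000) is divided at the children's generation into 5 shares of €456,000. Harun and Dayo each take €456,000. The 3 shares of the deceased (Varun, Lorcan, and Florian) are combined into a pool of €1,368,000.
That pool (€1,368,000) is divided at the grandchildren's generation equally among Carmen, Kalinda, Ines, Bruno, Jarrah, and Marisol: €228,000 each.

Ines receives €228,000.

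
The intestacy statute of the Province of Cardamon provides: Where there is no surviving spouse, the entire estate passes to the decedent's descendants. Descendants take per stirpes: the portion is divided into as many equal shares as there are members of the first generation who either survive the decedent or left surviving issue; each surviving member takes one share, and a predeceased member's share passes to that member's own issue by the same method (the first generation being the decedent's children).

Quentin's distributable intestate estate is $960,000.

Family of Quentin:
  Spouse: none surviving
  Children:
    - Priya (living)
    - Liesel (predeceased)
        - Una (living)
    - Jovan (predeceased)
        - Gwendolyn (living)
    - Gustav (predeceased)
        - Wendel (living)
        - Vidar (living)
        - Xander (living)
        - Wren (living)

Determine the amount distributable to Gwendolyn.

The entire $960,000 passes to the descendants.
That amount ($960,000) is divided into 4 shares of $240,000: Priya takes $240,000; Liesel's $240,000 share passes to Liesel's issue; Jovan's $240,000 share passes to Jovan's issue; Gustav's $240,000 share passes to Gustav's issue.
Liesel's share ($240,000) passes entirely to Una.
Jovan's share ($240,000) passes entirely to Gwendolyn.
Gustav's share ($240,000) is divided into 4 shares of $60,000: Wendel, Vidar, Xander, and Wren each take $60,000.

Gwendolyn receives $240,000.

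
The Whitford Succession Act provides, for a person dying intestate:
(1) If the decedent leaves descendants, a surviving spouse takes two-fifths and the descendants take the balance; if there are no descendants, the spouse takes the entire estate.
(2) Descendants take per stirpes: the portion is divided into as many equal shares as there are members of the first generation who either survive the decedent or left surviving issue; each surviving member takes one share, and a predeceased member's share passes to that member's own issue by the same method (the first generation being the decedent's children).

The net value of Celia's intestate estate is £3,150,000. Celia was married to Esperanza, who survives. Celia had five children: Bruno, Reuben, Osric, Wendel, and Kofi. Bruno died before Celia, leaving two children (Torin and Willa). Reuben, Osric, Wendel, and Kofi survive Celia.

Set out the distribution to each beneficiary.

Esperanza takes two-fifths of £3,150,000 = £1,260,000. The remaining £1,890,000 passes to the descendants.
The descendants' portion (£1,890,000) is divided into 5 shares of £378,000: Reuben, Osric, Wendel, and Kofi each take £378,000; Bruno's £378,000 share passes to Bruno's issue.
Bruno's share (£378,000) is divided into 2 shares of £189,000: Torin and Willa each take £189,000.

Esperanza: £1,260,000; Torin: £189,000; Willa: £189,000; Reuben: £378,000; Osric: £378,000; Wendel: £378,000; Kofi: £378,000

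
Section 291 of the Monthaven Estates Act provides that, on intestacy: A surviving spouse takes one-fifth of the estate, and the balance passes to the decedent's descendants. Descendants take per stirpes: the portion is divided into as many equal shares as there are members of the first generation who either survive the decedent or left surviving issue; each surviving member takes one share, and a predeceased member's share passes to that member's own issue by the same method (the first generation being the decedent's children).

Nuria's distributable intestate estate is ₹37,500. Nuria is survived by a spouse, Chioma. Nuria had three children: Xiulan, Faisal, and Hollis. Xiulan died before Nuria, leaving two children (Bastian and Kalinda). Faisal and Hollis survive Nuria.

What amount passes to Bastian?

Bastian receives ₹5,000.

Chioma takes one-fifth of ₹37,500 = ₹7,500. The remaining ₹30,000 passes to the descendants.
The descendants' portion (₹30,000) is divided into 3 shares of ₹10,000: Faisal and Hollis each take ₹10,000; Xiulan's ₹10,000 share passes to Xiulan's issue.
Xiulan's share (₹10,000) is divided into 2 shares of ₹5,000: Bastian and Kalinda each take ₹5,000.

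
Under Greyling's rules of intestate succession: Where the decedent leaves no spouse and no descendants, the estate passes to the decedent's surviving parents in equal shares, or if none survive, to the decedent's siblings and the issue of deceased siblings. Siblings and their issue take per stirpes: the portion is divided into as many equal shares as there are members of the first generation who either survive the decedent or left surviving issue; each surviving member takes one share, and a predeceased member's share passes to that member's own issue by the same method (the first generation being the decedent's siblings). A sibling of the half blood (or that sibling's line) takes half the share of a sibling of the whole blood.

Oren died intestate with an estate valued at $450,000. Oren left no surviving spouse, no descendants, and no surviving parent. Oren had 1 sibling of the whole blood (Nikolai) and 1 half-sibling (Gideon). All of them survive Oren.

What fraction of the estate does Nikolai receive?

Nikolai receives 2/3 of the estate.

The entire $450,000 passes to the siblings and their issue.
Counting each half-blood sibling's line as half a unit, there are 3/2 units in $450,000, so one unit is $300,000. Whole-blood lines (Nikolai) take $300,000 each; half-blood lines (Gideon) take $150,000 each.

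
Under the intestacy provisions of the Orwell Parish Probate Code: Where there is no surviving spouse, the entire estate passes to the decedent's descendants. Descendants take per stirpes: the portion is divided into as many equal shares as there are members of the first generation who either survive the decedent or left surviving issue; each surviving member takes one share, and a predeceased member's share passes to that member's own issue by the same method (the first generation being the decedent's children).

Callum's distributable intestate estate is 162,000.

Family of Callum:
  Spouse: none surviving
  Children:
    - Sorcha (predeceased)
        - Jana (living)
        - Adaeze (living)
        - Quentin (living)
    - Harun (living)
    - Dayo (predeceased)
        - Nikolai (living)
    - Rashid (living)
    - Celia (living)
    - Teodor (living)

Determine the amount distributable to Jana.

The entire 162,000 passes to the descendants.
That amount (162,000) is divided into 6 shares of 27,000: Harun, Rashid, Celia, and Teodor each take 27,000; Sorcha's 27,000 share passes to Sorcha's issue; Dayo's 27,000 share passes to Dayo's issue.
Sorcha's share (27,000) is divided into 3 shares of 9,000: Jana, Adaeze, and Quentin each take 9,000.
Dayo's share (27,000) passes entirely to Nikolai.

Jana receives 9,000.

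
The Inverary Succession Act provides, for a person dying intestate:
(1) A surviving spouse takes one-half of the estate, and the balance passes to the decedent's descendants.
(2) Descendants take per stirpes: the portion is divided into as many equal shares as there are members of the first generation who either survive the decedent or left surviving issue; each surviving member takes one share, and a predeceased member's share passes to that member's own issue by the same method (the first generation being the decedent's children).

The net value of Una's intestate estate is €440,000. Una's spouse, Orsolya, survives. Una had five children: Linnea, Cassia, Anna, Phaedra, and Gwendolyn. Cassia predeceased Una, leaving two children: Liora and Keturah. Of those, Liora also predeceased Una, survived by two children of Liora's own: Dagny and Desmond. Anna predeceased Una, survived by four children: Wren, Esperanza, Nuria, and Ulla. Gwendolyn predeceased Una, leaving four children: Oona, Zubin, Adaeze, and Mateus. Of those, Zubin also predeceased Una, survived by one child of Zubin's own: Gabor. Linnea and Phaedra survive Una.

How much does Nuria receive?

Nuria receives €11,000.

Orsolya takes one-half of €440,000 = €220,000. The remaining €220,000 passes to the descendants.
The descendants' portion (€220,000) is divided into 5 shares of €44,000: Linnea and Phaedra each take €44,000; Cassia's €44,000 share passes to Cassia's issue; Anna's €44,000 share passes to Anna's issue; Gwendolyn's €44,000 share passes to Gwendolyn's issue.
Cassia's share (€44,000) is divided into 2 shares of €22,000: Keturah takes €22,000; Liora's €22,000 share passes to Liora's issue.
Liora's share (€22,000) is divided into 2 shares of €11,000: Dagny and Desmond each take €11,000.
Anna's share (€44,000) is divided into 4 shares of €11,000: Wren, Esperanza, Nuria, and Ulla each take €11,000.
Gwendolyn's share (€44,000) is divided into 4 shares of €11,000: Oona, Adaeze, and Mateus each take €11,000; Zubin's €11,000 share passes to Zubin's issue.
Zubin's share (€11,000) passes entirely to Gabor.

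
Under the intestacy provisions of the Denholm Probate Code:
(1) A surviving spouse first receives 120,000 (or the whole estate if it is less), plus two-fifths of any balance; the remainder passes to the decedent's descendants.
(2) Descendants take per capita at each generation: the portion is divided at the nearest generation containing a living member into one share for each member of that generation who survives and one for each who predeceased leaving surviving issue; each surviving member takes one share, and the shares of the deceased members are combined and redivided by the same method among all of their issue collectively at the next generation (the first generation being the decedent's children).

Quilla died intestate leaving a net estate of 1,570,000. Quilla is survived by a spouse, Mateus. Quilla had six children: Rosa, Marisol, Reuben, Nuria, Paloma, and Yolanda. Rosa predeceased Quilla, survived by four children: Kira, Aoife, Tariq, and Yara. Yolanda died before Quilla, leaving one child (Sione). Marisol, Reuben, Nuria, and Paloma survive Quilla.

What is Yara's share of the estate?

Yara receives 58,000.

Mateus first takes 120,000, leaving a balance of 1,450,000. Mateus then takes two-fifths of the balance (580,000), for a total of 700,000. The remaining 870,000 passes to the descendants.
The descendants' portion (870,000) is divided at the children's generation into 6 shares of 145,000. Marisol, Reuben, Nuria, and Paloma each take 145,000. The 2 shares of the deceased (Rosa and Yolanda) are combined into a pool of 290,000.
That pool (290,000) is divided at the grandchildren's generation equally among Kira, Aoife, Tariq, Yara, and Sione: 58,000 each.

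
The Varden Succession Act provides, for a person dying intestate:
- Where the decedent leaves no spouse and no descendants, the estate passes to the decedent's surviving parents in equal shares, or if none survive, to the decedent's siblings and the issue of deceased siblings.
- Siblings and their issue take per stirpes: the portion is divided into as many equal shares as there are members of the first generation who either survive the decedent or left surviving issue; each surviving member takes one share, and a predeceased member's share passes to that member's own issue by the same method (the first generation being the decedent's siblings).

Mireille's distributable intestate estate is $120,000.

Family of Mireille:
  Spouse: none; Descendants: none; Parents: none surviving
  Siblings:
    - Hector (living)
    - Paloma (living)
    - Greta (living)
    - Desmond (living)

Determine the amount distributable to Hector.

Hector receives $30,000.

The entire $120,000 passes to the siblings and their issue.
That amount ($120,000) is divided into 4 shares of $30,000: Hector, Paloma, Greta, and Desmond each take $30,000.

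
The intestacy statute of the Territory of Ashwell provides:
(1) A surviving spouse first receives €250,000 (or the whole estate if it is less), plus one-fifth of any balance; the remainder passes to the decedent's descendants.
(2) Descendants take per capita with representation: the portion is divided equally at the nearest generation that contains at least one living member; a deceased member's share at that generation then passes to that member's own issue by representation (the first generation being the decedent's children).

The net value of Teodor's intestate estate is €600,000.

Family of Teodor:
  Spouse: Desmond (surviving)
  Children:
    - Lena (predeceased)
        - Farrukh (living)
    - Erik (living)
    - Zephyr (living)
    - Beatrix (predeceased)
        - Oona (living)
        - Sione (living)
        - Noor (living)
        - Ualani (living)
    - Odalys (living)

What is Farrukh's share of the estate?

Desmond first takes €250,000, leaving a balance of €350,000. Desmond then takes one-fifth of the balance (€70,000), for a total of €320,000. The remaining €280,000 passes to the descendants.
The descendants' portion (€280,000) is divided into 5 shares of €56,000: Erik, Zephyr, and Odalys each take €56,000; Lena's €56,000 share passes to Lena's issue; Beatrix's €56,000 share passes to Beatrix's issue.
Lena's share (€56,000) passes entirely to Farrukh.
Beatrix's share (€56,000) is divided into 4 shares of €14,000: Oona, Sione, Noor, and Ualani each take €14,000.

Farrukh receives €56,000.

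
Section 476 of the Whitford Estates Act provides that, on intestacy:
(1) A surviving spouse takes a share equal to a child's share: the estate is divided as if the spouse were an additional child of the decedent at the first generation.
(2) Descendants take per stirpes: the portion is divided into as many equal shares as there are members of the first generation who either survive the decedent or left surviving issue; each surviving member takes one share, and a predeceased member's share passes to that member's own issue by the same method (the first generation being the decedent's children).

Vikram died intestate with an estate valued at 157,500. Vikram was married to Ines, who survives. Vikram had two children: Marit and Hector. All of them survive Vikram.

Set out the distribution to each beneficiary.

Ines: 52,500; Marit: 52,500; Hector: 52,500

The spouse counts as an additional share at the children's level, so there are 3 primary shares of 52,500. Ines takes one such share (52,500).
The children's combined portion (105,000) is divided into 2 shares of 52,500: Marit and Hector each take 52,500.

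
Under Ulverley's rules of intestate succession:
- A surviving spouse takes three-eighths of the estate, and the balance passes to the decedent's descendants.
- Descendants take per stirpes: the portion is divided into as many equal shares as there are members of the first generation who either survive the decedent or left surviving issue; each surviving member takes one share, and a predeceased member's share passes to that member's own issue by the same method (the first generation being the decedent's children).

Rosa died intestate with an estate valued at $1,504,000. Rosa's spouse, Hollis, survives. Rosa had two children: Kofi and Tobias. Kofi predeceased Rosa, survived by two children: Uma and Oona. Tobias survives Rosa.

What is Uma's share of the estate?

Uma receives $235,000.

Hollis takes three-eighths of $1,504,000 = $564,000. The remaining $940,000 passes to the descendants.
The descendants' portion ($940,000) is divided into 2 shares of $470,000: Tobias takes $470,000; Kofi's $470,000 share passes to Kofi's issue.
Kofi's share ($470,000) is divided into 2 shares of $235,000: Uma and Oona each take $235,000.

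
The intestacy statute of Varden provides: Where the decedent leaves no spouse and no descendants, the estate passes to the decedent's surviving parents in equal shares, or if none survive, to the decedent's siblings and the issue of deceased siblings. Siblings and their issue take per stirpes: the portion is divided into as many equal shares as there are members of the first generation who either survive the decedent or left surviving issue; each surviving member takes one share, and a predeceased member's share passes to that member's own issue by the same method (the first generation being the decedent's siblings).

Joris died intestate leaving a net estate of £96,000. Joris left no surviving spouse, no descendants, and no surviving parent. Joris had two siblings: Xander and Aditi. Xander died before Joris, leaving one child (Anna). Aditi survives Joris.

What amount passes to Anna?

Anna receives £48,000.

The entire £96,000 passes to the siblings and their issue.
That amount (£96,000) is divided into 2 shares of £48,000: Aditi takes £48,000; Xander's £48,000 share passes to Xander's issue.
Xander's share (£48,000) passes entirely to Anna.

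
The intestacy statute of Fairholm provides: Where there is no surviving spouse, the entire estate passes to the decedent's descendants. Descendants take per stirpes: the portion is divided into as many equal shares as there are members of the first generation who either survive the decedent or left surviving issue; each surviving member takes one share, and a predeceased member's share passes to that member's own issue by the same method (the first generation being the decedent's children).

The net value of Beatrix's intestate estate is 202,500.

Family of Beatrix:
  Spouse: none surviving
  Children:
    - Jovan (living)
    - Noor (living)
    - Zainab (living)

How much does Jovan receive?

Jovan receives 67,500.

The entire 202,500 passes to the descendants.
That amount (202,500) is divided into 3 shares of 67,500: Jovan, Noor, and Zainab each take 67,500.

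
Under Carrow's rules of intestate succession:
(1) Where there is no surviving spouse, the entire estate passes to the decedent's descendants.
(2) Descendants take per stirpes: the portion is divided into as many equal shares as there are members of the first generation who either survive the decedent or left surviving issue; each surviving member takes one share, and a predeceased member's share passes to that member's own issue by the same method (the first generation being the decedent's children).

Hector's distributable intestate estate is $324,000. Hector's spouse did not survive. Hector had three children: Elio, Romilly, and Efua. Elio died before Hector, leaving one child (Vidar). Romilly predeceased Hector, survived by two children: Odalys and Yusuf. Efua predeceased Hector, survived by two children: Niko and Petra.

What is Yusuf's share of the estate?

Yusuf receives $54,000.

The entire $324,000 passes to the descendants.
That amount ($324,000) is divided into 3 shares of $108,000: Elio's $108,000 share passes to Elio's issue; Romilly's $108,000 share passes to Romilly's issue; Efua's $108,000 share passes to Efua's issue.
Elio's share ($108,000) passes entirely to Vidar.
Romilly's share ($108,000) is divided into 2 shares of $54,000: Odalys and Yusuf each take $54,000.
Efua's share ($108,000) is divided into 2 shares of $54,000: Niko and Petra each take $54,000.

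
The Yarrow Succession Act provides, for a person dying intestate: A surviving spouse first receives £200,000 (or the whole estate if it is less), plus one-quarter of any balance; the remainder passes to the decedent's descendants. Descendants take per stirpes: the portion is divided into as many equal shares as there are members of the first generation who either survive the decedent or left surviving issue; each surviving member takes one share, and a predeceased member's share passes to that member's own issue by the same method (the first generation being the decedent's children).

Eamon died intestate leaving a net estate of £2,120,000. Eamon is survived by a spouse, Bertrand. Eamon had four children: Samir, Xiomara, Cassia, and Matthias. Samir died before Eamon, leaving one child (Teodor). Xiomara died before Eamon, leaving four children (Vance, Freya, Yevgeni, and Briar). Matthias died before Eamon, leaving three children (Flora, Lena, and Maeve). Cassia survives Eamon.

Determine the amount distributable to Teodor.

Bertrand first takes £200,000, leaving a balance of £1,920,000. Bertrand then takes one-quarter of the balance (£480,000), for a total of £680,000. The remaining £1,440,000 passes to the descendants.
The descendants' portion (£1,440,000) is divided into 4 shares of £360,000: Cassia takes £360,000; Samir's £360,000 share passes to Samir's issue; Xiomara's £360,000 share passes to Xiomara's issue; Matthias's £360,000 share passes to Matthias's issue.
Samir's share (£360,000) passes entirely to Teodor.
Xiomara's share (£360,000) is divided into 4 shares of £90,000: Vance, Freya, Yevgeni, and Briar each take £90,000.
Matthias's share (£360,000) is divided into 3 shares of £120,000: Flora, Lena, and Maeve each take £120,000.

Teodor receives £360,000.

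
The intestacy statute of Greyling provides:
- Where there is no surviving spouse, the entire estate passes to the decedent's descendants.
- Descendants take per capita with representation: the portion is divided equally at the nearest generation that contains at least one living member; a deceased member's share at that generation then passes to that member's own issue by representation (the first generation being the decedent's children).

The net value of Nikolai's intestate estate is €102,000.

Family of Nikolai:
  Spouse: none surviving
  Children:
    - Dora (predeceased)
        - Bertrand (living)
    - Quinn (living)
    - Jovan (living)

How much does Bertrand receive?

The entire €102,000 passes to the descendants.
That amount (€102,000) is divided into 3 shares of €34,000: Quinn and Jovan each take €34,000; Dora's €34,000 share passes to Dora's issue.
Dora's share (€34,000) passes entirely to Bertrand.

Bertrand receives €34,000.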